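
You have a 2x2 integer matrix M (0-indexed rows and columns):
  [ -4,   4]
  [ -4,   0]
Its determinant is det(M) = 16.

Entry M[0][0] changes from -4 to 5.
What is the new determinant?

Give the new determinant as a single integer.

Answer: 16

Derivation:
det is linear in row 0: changing M[0][0] by delta changes det by delta * cofactor(0,0).
Cofactor C_00 = (-1)^(0+0) * minor(0,0) = 0
Entry delta = 5 - -4 = 9
Det delta = 9 * 0 = 0
New det = 16 + 0 = 16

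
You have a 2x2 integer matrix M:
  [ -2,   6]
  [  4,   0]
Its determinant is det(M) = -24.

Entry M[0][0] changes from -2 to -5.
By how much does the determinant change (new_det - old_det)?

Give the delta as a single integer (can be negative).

Answer: 0

Derivation:
Cofactor C_00 = 0
Entry delta = -5 - -2 = -3
Det delta = entry_delta * cofactor = -3 * 0 = 0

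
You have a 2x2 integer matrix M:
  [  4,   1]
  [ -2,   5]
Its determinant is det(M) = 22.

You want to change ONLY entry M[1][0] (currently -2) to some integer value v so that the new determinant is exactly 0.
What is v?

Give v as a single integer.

det is linear in entry M[1][0]: det = old_det + (v - -2) * C_10
Cofactor C_10 = -1
Want det = 0: 22 + (v - -2) * -1 = 0
  (v - -2) = -22 / -1 = 22
  v = -2 + (22) = 20

Answer: 20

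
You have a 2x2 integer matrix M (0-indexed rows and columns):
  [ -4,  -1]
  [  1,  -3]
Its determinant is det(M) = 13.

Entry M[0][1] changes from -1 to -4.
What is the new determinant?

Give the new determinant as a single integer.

det is linear in row 0: changing M[0][1] by delta changes det by delta * cofactor(0,1).
Cofactor C_01 = (-1)^(0+1) * minor(0,1) = -1
Entry delta = -4 - -1 = -3
Det delta = -3 * -1 = 3
New det = 13 + 3 = 16

Answer: 16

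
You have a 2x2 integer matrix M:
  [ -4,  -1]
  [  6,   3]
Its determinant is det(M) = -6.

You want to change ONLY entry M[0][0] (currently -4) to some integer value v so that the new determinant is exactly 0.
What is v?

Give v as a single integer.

det is linear in entry M[0][0]: det = old_det + (v - -4) * C_00
Cofactor C_00 = 3
Want det = 0: -6 + (v - -4) * 3 = 0
  (v - -4) = 6 / 3 = 2
  v = -4 + (2) = -2

Answer: -2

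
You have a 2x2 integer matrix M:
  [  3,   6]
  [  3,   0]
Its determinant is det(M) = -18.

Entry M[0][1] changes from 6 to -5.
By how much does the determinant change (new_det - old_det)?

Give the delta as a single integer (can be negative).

Cofactor C_01 = -3
Entry delta = -5 - 6 = -11
Det delta = entry_delta * cofactor = -11 * -3 = 33

Answer: 33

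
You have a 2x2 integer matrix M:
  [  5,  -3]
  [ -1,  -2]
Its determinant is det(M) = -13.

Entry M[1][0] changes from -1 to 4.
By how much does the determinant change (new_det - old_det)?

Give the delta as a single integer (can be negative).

Cofactor C_10 = 3
Entry delta = 4 - -1 = 5
Det delta = entry_delta * cofactor = 5 * 3 = 15

Answer: 15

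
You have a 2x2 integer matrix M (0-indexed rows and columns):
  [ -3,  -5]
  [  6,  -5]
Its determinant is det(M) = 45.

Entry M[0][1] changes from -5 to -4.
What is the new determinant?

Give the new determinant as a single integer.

det is linear in row 0: changing M[0][1] by delta changes det by delta * cofactor(0,1).
Cofactor C_01 = (-1)^(0+1) * minor(0,1) = -6
Entry delta = -4 - -5 = 1
Det delta = 1 * -6 = -6
New det = 45 + -6 = 39

Answer: 39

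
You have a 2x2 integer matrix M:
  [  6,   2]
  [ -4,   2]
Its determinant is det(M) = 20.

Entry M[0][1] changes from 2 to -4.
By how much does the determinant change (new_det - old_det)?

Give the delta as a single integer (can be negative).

Answer: -24

Derivation:
Cofactor C_01 = 4
Entry delta = -4 - 2 = -6
Det delta = entry_delta * cofactor = -6 * 4 = -24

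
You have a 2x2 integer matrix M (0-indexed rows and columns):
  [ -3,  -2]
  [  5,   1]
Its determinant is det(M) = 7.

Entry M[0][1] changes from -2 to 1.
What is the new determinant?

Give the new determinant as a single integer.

Answer: -8

Derivation:
det is linear in row 0: changing M[0][1] by delta changes det by delta * cofactor(0,1).
Cofactor C_01 = (-1)^(0+1) * minor(0,1) = -5
Entry delta = 1 - -2 = 3
Det delta = 3 * -5 = -15
New det = 7 + -15 = -8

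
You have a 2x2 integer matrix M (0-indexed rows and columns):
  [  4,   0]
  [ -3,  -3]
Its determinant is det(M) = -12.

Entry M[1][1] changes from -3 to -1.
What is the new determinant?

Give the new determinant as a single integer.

Answer: -4

Derivation:
det is linear in row 1: changing M[1][1] by delta changes det by delta * cofactor(1,1).
Cofactor C_11 = (-1)^(1+1) * minor(1,1) = 4
Entry delta = -1 - -3 = 2
Det delta = 2 * 4 = 8
New det = -12 + 8 = -4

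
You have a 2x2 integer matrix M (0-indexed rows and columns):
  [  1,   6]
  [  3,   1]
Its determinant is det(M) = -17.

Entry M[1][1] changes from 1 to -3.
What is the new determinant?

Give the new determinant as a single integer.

det is linear in row 1: changing M[1][1] by delta changes det by delta * cofactor(1,1).
Cofactor C_11 = (-1)^(1+1) * minor(1,1) = 1
Entry delta = -3 - 1 = -4
Det delta = -4 * 1 = -4
New det = -17 + -4 = -21

Answer: -21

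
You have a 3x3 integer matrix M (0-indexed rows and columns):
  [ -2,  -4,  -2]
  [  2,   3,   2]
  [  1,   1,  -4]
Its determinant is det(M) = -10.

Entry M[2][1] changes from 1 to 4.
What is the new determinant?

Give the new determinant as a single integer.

Answer: -10

Derivation:
det is linear in row 2: changing M[2][1] by delta changes det by delta * cofactor(2,1).
Cofactor C_21 = (-1)^(2+1) * minor(2,1) = 0
Entry delta = 4 - 1 = 3
Det delta = 3 * 0 = 0
New det = -10 + 0 = -10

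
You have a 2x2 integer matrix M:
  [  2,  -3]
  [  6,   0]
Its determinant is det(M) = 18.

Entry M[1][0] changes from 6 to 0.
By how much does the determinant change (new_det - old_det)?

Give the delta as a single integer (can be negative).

Answer: -18

Derivation:
Cofactor C_10 = 3
Entry delta = 0 - 6 = -6
Det delta = entry_delta * cofactor = -6 * 3 = -18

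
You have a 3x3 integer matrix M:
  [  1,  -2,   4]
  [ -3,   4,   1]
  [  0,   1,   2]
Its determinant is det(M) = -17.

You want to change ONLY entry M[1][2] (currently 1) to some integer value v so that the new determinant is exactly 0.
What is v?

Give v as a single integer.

det is linear in entry M[1][2]: det = old_det + (v - 1) * C_12
Cofactor C_12 = -1
Want det = 0: -17 + (v - 1) * -1 = 0
  (v - 1) = 17 / -1 = -17
  v = 1 + (-17) = -16

Answer: -16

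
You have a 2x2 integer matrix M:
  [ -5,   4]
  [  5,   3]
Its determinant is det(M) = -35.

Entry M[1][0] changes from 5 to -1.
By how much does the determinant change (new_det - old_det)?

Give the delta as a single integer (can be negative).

Answer: 24

Derivation:
Cofactor C_10 = -4
Entry delta = -1 - 5 = -6
Det delta = entry_delta * cofactor = -6 * -4 = 24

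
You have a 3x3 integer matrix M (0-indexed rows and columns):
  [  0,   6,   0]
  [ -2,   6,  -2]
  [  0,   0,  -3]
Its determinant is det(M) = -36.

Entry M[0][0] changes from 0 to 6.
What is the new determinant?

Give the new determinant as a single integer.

det is linear in row 0: changing M[0][0] by delta changes det by delta * cofactor(0,0).
Cofactor C_00 = (-1)^(0+0) * minor(0,0) = -18
Entry delta = 6 - 0 = 6
Det delta = 6 * -18 = -108
New det = -36 + -108 = -144

Answer: -144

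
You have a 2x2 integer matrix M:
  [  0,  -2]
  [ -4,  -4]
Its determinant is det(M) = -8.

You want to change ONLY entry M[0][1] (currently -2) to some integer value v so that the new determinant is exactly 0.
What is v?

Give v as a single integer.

det is linear in entry M[0][1]: det = old_det + (v - -2) * C_01
Cofactor C_01 = 4
Want det = 0: -8 + (v - -2) * 4 = 0
  (v - -2) = 8 / 4 = 2
  v = -2 + (2) = 0

Answer: 0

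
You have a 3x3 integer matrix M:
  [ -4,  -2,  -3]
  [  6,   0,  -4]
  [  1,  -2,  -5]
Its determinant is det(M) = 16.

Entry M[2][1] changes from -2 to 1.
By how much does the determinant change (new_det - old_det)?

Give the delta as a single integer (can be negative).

Answer: -102

Derivation:
Cofactor C_21 = -34
Entry delta = 1 - -2 = 3
Det delta = entry_delta * cofactor = 3 * -34 = -102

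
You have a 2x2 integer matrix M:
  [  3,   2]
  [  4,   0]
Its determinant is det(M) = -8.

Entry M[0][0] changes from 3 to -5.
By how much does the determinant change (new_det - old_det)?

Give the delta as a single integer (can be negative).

Cofactor C_00 = 0
Entry delta = -5 - 3 = -8
Det delta = entry_delta * cofactor = -8 * 0 = 0

Answer: 0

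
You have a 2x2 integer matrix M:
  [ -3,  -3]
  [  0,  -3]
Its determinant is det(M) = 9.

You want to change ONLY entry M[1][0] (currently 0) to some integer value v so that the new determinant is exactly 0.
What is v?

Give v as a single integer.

Answer: -3

Derivation:
det is linear in entry M[1][0]: det = old_det + (v - 0) * C_10
Cofactor C_10 = 3
Want det = 0: 9 + (v - 0) * 3 = 0
  (v - 0) = -9 / 3 = -3
  v = 0 + (-3) = -3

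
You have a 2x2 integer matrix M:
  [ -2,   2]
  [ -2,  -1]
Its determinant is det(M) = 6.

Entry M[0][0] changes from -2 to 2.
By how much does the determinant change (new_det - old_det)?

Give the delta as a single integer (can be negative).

Cofactor C_00 = -1
Entry delta = 2 - -2 = 4
Det delta = entry_delta * cofactor = 4 * -1 = -4

Answer: -4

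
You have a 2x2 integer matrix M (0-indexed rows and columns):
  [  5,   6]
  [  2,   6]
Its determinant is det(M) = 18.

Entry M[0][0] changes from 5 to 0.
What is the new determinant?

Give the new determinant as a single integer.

det is linear in row 0: changing M[0][0] by delta changes det by delta * cofactor(0,0).
Cofactor C_00 = (-1)^(0+0) * minor(0,0) = 6
Entry delta = 0 - 5 = -5
Det delta = -5 * 6 = -30
New det = 18 + -30 = -12

Answer: -12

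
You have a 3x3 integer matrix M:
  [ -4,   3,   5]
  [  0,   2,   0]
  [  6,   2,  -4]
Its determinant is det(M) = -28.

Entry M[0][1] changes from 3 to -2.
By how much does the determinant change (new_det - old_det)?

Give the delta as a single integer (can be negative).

Cofactor C_01 = 0
Entry delta = -2 - 3 = -5
Det delta = entry_delta * cofactor = -5 * 0 = 0

Answer: 0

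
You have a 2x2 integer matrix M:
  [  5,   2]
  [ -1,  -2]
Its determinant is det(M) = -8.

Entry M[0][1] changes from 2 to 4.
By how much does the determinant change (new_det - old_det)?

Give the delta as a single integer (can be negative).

Cofactor C_01 = 1
Entry delta = 4 - 2 = 2
Det delta = entry_delta * cofactor = 2 * 1 = 2

Answer: 2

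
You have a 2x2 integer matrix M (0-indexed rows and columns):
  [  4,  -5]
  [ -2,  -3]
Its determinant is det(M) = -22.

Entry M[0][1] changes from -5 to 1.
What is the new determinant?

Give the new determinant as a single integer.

det is linear in row 0: changing M[0][1] by delta changes det by delta * cofactor(0,1).
Cofactor C_01 = (-1)^(0+1) * minor(0,1) = 2
Entry delta = 1 - -5 = 6
Det delta = 6 * 2 = 12
New det = -22 + 12 = -10

Answer: -10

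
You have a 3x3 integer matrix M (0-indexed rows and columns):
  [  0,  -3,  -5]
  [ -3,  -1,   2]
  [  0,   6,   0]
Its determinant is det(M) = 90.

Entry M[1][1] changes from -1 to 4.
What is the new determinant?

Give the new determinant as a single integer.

Answer: 90

Derivation:
det is linear in row 1: changing M[1][1] by delta changes det by delta * cofactor(1,1).
Cofactor C_11 = (-1)^(1+1) * minor(1,1) = 0
Entry delta = 4 - -1 = 5
Det delta = 5 * 0 = 0
New det = 90 + 0 = 90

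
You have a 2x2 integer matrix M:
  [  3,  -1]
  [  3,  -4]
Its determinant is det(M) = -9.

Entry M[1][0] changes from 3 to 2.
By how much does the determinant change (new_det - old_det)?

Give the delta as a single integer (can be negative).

Answer: -1

Derivation:
Cofactor C_10 = 1
Entry delta = 2 - 3 = -1
Det delta = entry_delta * cofactor = -1 * 1 = -1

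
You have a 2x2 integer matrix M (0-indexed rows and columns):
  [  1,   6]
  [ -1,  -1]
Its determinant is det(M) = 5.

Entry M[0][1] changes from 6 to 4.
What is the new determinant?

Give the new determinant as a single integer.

det is linear in row 0: changing M[0][1] by delta changes det by delta * cofactor(0,1).
Cofactor C_01 = (-1)^(0+1) * minor(0,1) = 1
Entry delta = 4 - 6 = -2
Det delta = -2 * 1 = -2
New det = 5 + -2 = 3

Answer: 3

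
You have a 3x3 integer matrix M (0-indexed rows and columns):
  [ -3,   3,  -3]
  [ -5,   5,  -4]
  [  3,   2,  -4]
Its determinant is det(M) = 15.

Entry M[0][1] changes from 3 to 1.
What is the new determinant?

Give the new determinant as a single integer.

det is linear in row 0: changing M[0][1] by delta changes det by delta * cofactor(0,1).
Cofactor C_01 = (-1)^(0+1) * minor(0,1) = -32
Entry delta = 1 - 3 = -2
Det delta = -2 * -32 = 64
New det = 15 + 64 = 79

Answer: 79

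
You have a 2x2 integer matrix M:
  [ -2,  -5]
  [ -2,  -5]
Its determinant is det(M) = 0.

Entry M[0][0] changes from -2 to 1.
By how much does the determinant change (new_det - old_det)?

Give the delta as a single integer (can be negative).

Answer: -15

Derivation:
Cofactor C_00 = -5
Entry delta = 1 - -2 = 3
Det delta = entry_delta * cofactor = 3 * -5 = -15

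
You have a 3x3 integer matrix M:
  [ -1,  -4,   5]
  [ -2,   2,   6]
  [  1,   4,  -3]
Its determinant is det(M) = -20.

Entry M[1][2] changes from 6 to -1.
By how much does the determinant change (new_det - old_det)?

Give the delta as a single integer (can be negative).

Answer: 0

Derivation:
Cofactor C_12 = 0
Entry delta = -1 - 6 = -7
Det delta = entry_delta * cofactor = -7 * 0 = 0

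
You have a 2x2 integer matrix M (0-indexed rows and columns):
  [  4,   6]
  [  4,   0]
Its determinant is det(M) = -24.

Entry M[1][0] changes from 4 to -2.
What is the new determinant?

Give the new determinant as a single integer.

det is linear in row 1: changing M[1][0] by delta changes det by delta * cofactor(1,0).
Cofactor C_10 = (-1)^(1+0) * minor(1,0) = -6
Entry delta = -2 - 4 = -6
Det delta = -6 * -6 = 36
New det = -24 + 36 = 12

Answer: 12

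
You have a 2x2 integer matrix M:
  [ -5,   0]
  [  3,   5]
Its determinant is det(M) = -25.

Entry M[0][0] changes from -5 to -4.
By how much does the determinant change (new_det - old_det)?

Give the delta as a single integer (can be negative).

Cofactor C_00 = 5
Entry delta = -4 - -5 = 1
Det delta = entry_delta * cofactor = 1 * 5 = 5

Answer: 5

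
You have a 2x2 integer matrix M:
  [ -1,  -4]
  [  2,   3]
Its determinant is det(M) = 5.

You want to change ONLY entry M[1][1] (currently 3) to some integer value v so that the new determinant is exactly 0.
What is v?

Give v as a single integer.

det is linear in entry M[1][1]: det = old_det + (v - 3) * C_11
Cofactor C_11 = -1
Want det = 0: 5 + (v - 3) * -1 = 0
  (v - 3) = -5 / -1 = 5
  v = 3 + (5) = 8

Answer: 8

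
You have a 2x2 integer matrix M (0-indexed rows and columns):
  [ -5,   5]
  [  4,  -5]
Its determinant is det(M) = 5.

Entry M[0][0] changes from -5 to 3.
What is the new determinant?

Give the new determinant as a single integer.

det is linear in row 0: changing M[0][0] by delta changes det by delta * cofactor(0,0).
Cofactor C_00 = (-1)^(0+0) * minor(0,0) = -5
Entry delta = 3 - -5 = 8
Det delta = 8 * -5 = -40
New det = 5 + -40 = -35

Answer: -35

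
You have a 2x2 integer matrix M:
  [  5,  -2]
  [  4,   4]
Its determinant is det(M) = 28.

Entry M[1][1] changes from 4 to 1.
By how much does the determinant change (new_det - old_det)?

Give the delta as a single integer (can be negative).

Answer: -15

Derivation:
Cofactor C_11 = 5
Entry delta = 1 - 4 = -3
Det delta = entry_delta * cofactor = -3 * 5 = -15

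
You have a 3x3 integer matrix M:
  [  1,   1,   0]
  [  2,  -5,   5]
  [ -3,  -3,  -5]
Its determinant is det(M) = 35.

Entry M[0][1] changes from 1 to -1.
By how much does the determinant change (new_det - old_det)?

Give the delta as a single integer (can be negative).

Answer: 10

Derivation:
Cofactor C_01 = -5
Entry delta = -1 - 1 = -2
Det delta = entry_delta * cofactor = -2 * -5 = 10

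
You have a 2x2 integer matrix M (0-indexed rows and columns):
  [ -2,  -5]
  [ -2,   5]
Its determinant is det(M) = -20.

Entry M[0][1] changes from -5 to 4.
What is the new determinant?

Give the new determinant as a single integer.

Answer: -2

Derivation:
det is linear in row 0: changing M[0][1] by delta changes det by delta * cofactor(0,1).
Cofactor C_01 = (-1)^(0+1) * minor(0,1) = 2
Entry delta = 4 - -5 = 9
Det delta = 9 * 2 = 18
New det = -20 + 18 = -2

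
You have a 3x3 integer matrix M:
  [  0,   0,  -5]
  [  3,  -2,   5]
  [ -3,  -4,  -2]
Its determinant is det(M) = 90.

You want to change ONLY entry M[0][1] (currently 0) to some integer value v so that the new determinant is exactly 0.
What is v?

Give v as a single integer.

Answer: 10

Derivation:
det is linear in entry M[0][1]: det = old_det + (v - 0) * C_01
Cofactor C_01 = -9
Want det = 0: 90 + (v - 0) * -9 = 0
  (v - 0) = -90 / -9 = 10
  v = 0 + (10) = 10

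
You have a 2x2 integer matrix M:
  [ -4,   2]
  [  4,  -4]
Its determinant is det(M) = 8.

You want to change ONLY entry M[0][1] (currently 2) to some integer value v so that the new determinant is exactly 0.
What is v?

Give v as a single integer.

Answer: 4

Derivation:
det is linear in entry M[0][1]: det = old_det + (v - 2) * C_01
Cofactor C_01 = -4
Want det = 0: 8 + (v - 2) * -4 = 0
  (v - 2) = -8 / -4 = 2
  v = 2 + (2) = 4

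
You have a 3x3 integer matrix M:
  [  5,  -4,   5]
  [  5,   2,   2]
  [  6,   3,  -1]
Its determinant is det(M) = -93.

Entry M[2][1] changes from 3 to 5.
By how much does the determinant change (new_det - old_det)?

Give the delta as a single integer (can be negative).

Cofactor C_21 = 15
Entry delta = 5 - 3 = 2
Det delta = entry_delta * cofactor = 2 * 15 = 30

Answer: 30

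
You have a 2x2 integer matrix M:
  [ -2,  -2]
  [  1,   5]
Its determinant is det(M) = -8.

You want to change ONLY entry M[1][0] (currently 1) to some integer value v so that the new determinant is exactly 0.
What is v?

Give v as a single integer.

det is linear in entry M[1][0]: det = old_det + (v - 1) * C_10
Cofactor C_10 = 2
Want det = 0: -8 + (v - 1) * 2 = 0
  (v - 1) = 8 / 2 = 4
  v = 1 + (4) = 5

Answer: 5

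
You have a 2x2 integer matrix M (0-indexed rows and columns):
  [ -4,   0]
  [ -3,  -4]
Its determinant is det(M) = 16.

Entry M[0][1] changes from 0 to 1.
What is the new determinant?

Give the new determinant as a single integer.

det is linear in row 0: changing M[0][1] by delta changes det by delta * cofactor(0,1).
Cofactor C_01 = (-1)^(0+1) * minor(0,1) = 3
Entry delta = 1 - 0 = 1
Det delta = 1 * 3 = 3
New det = 16 + 3 = 19

Answer: 19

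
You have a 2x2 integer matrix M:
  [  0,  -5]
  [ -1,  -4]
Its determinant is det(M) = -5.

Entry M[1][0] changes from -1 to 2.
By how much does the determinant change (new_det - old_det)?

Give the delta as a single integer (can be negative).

Cofactor C_10 = 5
Entry delta = 2 - -1 = 3
Det delta = entry_delta * cofactor = 3 * 5 = 15

Answer: 15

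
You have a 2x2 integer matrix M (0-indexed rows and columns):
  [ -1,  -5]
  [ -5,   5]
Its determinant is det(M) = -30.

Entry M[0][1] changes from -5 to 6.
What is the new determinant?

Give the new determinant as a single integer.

Answer: 25

Derivation:
det is linear in row 0: changing M[0][1] by delta changes det by delta * cofactor(0,1).
Cofactor C_01 = (-1)^(0+1) * minor(0,1) = 5
Entry delta = 6 - -5 = 11
Det delta = 11 * 5 = 55
New det = -30 + 55 = 25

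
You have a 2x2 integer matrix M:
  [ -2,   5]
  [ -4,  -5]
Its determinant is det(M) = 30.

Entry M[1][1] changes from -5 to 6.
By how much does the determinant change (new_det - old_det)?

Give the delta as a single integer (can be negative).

Cofactor C_11 = -2
Entry delta = 6 - -5 = 11
Det delta = entry_delta * cofactor = 11 * -2 = -22

Answer: -22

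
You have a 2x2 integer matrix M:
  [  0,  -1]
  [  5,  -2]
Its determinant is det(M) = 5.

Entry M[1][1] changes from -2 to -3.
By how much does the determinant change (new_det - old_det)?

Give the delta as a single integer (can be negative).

Answer: 0

Derivation:
Cofactor C_11 = 0
Entry delta = -3 - -2 = -1
Det delta = entry_delta * cofactor = -1 * 0 = 0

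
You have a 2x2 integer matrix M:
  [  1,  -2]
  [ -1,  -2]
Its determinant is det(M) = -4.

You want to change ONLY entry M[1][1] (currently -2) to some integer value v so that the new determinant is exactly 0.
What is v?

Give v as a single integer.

Answer: 2

Derivation:
det is linear in entry M[1][1]: det = old_det + (v - -2) * C_11
Cofactor C_11 = 1
Want det = 0: -4 + (v - -2) * 1 = 0
  (v - -2) = 4 / 1 = 4
  v = -2 + (4) = 2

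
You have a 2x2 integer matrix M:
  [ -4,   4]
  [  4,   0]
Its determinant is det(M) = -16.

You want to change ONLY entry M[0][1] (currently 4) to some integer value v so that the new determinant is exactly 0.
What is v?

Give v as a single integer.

Answer: 0

Derivation:
det is linear in entry M[0][1]: det = old_det + (v - 4) * C_01
Cofactor C_01 = -4
Want det = 0: -16 + (v - 4) * -4 = 0
  (v - 4) = 16 / -4 = -4
  v = 4 + (-4) = 0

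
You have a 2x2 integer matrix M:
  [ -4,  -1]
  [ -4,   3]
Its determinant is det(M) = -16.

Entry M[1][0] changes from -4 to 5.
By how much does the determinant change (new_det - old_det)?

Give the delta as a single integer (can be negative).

Cofactor C_10 = 1
Entry delta = 5 - -4 = 9
Det delta = entry_delta * cofactor = 9 * 1 = 9

Answer: 9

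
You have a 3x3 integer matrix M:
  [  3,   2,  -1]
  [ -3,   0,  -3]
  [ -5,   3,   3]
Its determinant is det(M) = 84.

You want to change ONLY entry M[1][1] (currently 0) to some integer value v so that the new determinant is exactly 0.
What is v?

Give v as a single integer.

Answer: -21

Derivation:
det is linear in entry M[1][1]: det = old_det + (v - 0) * C_11
Cofactor C_11 = 4
Want det = 0: 84 + (v - 0) * 4 = 0
  (v - 0) = -84 / 4 = -21
  v = 0 + (-21) = -21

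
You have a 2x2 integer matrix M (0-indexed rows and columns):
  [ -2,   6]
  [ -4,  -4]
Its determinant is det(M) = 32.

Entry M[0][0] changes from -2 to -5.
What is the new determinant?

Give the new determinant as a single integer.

det is linear in row 0: changing M[0][0] by delta changes det by delta * cofactor(0,0).
Cofactor C_00 = (-1)^(0+0) * minor(0,0) = -4
Entry delta = -5 - -2 = -3
Det delta = -3 * -4 = 12
New det = 32 + 12 = 44

Answer: 44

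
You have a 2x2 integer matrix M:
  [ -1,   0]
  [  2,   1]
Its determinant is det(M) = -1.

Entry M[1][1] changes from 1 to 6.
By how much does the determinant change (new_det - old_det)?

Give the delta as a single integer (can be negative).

Answer: -5

Derivation:
Cofactor C_11 = -1
Entry delta = 6 - 1 = 5
Det delta = entry_delta * cofactor = 5 * -1 = -5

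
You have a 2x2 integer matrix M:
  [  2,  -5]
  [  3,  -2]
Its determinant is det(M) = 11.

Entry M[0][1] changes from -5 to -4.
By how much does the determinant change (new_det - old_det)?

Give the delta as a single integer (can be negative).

Answer: -3

Derivation:
Cofactor C_01 = -3
Entry delta = -4 - -5 = 1
Det delta = entry_delta * cofactor = 1 * -3 = -3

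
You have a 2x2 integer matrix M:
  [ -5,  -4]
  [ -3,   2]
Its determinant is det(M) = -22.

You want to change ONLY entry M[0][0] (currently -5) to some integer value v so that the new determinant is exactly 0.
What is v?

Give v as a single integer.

det is linear in entry M[0][0]: det = old_det + (v - -5) * C_00
Cofactor C_00 = 2
Want det = 0: -22 + (v - -5) * 2 = 0
  (v - -5) = 22 / 2 = 11
  v = -5 + (11) = 6

Answer: 6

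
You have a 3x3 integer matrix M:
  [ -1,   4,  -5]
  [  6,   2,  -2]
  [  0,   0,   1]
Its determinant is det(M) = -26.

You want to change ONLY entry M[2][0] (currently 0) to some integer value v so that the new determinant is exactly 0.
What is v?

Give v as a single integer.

det is linear in entry M[2][0]: det = old_det + (v - 0) * C_20
Cofactor C_20 = 2
Want det = 0: -26 + (v - 0) * 2 = 0
  (v - 0) = 26 / 2 = 13
  v = 0 + (13) = 13

Answer: 13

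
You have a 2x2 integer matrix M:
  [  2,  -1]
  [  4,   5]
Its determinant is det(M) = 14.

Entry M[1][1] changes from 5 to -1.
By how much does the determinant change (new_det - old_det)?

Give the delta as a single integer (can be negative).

Cofactor C_11 = 2
Entry delta = -1 - 5 = -6
Det delta = entry_delta * cofactor = -6 * 2 = -12

Answer: -12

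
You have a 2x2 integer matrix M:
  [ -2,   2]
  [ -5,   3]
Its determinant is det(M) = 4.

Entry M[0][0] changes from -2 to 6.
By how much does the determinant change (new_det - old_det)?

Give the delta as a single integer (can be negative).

Answer: 24

Derivation:
Cofactor C_00 = 3
Entry delta = 6 - -2 = 8
Det delta = entry_delta * cofactor = 8 * 3 = 24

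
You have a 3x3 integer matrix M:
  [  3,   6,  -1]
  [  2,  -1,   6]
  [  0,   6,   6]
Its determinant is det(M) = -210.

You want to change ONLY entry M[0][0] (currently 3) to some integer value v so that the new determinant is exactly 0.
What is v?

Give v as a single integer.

det is linear in entry M[0][0]: det = old_det + (v - 3) * C_00
Cofactor C_00 = -42
Want det = 0: -210 + (v - 3) * -42 = 0
  (v - 3) = 210 / -42 = -5
  v = 3 + (-5) = -2

Answer: -2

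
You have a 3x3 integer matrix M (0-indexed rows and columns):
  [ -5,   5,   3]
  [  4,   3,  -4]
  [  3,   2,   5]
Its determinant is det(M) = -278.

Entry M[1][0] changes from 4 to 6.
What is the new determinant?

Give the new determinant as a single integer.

det is linear in row 1: changing M[1][0] by delta changes det by delta * cofactor(1,0).
Cofactor C_10 = (-1)^(1+0) * minor(1,0) = -19
Entry delta = 6 - 4 = 2
Det delta = 2 * -19 = -38
New det = -278 + -38 = -316

Answer: -316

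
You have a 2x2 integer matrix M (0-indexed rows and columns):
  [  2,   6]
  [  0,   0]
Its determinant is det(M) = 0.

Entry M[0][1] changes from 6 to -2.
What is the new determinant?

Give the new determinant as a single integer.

Answer: 0

Derivation:
det is linear in row 0: changing M[0][1] by delta changes det by delta * cofactor(0,1).
Cofactor C_01 = (-1)^(0+1) * minor(0,1) = 0
Entry delta = -2 - 6 = -8
Det delta = -8 * 0 = 0
New det = 0 + 0 = 0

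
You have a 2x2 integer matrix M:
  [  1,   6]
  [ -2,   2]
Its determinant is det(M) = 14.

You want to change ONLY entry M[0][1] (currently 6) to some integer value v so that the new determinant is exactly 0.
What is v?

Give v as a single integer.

Answer: -1

Derivation:
det is linear in entry M[0][1]: det = old_det + (v - 6) * C_01
Cofactor C_01 = 2
Want det = 0: 14 + (v - 6) * 2 = 0
  (v - 6) = -14 / 2 = -7
  v = 6 + (-7) = -1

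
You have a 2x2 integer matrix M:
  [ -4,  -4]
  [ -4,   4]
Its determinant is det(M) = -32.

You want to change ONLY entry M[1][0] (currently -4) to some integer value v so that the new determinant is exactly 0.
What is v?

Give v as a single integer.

Answer: 4

Derivation:
det is linear in entry M[1][0]: det = old_det + (v - -4) * C_10
Cofactor C_10 = 4
Want det = 0: -32 + (v - -4) * 4 = 0
  (v - -4) = 32 / 4 = 8
  v = -4 + (8) = 4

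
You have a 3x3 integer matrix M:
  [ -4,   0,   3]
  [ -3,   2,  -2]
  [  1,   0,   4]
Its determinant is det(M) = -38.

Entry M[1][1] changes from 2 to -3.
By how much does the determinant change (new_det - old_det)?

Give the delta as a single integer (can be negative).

Cofactor C_11 = -19
Entry delta = -3 - 2 = -5
Det delta = entry_delta * cofactor = -5 * -19 = 95

Answer: 95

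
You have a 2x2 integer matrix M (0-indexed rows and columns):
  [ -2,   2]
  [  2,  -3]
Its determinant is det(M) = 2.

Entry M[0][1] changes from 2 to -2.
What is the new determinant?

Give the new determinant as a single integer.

Answer: 10

Derivation:
det is linear in row 0: changing M[0][1] by delta changes det by delta * cofactor(0,1).
Cofactor C_01 = (-1)^(0+1) * minor(0,1) = -2
Entry delta = -2 - 2 = -4
Det delta = -4 * -2 = 8
New det = 2 + 8 = 10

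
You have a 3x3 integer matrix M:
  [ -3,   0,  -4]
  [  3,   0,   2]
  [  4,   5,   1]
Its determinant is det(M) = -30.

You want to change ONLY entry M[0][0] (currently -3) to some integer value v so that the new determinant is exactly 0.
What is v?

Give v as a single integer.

Answer: -6

Derivation:
det is linear in entry M[0][0]: det = old_det + (v - -3) * C_00
Cofactor C_00 = -10
Want det = 0: -30 + (v - -3) * -10 = 0
  (v - -3) = 30 / -10 = -3
  v = -3 + (-3) = -6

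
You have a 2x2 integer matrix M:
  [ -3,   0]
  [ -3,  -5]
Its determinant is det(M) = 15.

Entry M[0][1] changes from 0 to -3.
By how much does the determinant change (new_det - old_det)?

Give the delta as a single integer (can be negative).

Answer: -9

Derivation:
Cofactor C_01 = 3
Entry delta = -3 - 0 = -3
Det delta = entry_delta * cofactor = -3 * 3 = -9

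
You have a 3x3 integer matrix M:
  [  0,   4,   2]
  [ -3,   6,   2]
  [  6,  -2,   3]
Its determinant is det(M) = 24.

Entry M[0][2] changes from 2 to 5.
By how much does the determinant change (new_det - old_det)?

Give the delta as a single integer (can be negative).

Cofactor C_02 = -30
Entry delta = 5 - 2 = 3
Det delta = entry_delta * cofactor = 3 * -30 = -90

Answer: -90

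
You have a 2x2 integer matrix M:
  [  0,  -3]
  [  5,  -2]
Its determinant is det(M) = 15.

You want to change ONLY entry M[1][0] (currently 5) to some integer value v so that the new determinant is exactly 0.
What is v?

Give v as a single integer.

det is linear in entry M[1][0]: det = old_det + (v - 5) * C_10
Cofactor C_10 = 3
Want det = 0: 15 + (v - 5) * 3 = 0
  (v - 5) = -15 / 3 = -5
  v = 5 + (-5) = 0

Answer: 0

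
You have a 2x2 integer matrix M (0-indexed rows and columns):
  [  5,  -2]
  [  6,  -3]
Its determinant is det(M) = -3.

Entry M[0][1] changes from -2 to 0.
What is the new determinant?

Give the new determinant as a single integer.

Answer: -15

Derivation:
det is linear in row 0: changing M[0][1] by delta changes det by delta * cofactor(0,1).
Cofactor C_01 = (-1)^(0+1) * minor(0,1) = -6
Entry delta = 0 - -2 = 2
Det delta = 2 * -6 = -12
New det = -3 + -12 = -15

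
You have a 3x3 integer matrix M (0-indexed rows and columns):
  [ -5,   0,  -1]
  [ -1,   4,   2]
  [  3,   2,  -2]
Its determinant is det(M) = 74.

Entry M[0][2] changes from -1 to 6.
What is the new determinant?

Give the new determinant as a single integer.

det is linear in row 0: changing M[0][2] by delta changes det by delta * cofactor(0,2).
Cofactor C_02 = (-1)^(0+2) * minor(0,2) = -14
Entry delta = 6 - -1 = 7
Det delta = 7 * -14 = -98
New det = 74 + -98 = -24

Answer: -24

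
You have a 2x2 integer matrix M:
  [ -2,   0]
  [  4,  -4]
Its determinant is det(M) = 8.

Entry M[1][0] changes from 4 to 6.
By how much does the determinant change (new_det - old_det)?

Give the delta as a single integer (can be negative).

Answer: 0

Derivation:
Cofactor C_10 = 0
Entry delta = 6 - 4 = 2
Det delta = entry_delta * cofactor = 2 * 0 = 0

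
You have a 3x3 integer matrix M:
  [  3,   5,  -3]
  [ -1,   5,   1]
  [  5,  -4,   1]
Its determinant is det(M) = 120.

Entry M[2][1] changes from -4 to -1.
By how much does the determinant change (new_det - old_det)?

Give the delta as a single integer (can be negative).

Cofactor C_21 = 0
Entry delta = -1 - -4 = 3
Det delta = entry_delta * cofactor = 3 * 0 = 0

Answer: 0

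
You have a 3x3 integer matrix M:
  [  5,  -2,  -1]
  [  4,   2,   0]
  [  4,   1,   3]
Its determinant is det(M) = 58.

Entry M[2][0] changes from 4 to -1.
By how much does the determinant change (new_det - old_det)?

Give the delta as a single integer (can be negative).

Answer: -10

Derivation:
Cofactor C_20 = 2
Entry delta = -1 - 4 = -5
Det delta = entry_delta * cofactor = -5 * 2 = -10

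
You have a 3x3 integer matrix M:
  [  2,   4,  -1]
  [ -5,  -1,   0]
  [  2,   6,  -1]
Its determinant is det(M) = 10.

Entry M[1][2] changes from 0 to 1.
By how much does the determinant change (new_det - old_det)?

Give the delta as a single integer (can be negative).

Cofactor C_12 = -4
Entry delta = 1 - 0 = 1
Det delta = entry_delta * cofactor = 1 * -4 = -4

Answer: -4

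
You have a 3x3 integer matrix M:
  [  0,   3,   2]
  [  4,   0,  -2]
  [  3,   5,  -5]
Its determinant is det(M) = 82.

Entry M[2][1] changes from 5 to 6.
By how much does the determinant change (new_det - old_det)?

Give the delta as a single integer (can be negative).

Answer: 8

Derivation:
Cofactor C_21 = 8
Entry delta = 6 - 5 = 1
Det delta = entry_delta * cofactor = 1 * 8 = 8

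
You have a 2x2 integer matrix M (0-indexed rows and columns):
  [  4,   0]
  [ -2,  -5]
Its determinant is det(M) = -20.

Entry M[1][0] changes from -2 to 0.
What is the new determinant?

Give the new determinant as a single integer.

det is linear in row 1: changing M[1][0] by delta changes det by delta * cofactor(1,0).
Cofactor C_10 = (-1)^(1+0) * minor(1,0) = 0
Entry delta = 0 - -2 = 2
Det delta = 2 * 0 = 0
New det = -20 + 0 = -20

Answer: -20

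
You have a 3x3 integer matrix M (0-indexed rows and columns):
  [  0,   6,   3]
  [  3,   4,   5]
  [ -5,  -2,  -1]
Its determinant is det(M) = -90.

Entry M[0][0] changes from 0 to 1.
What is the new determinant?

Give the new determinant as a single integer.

det is linear in row 0: changing M[0][0] by delta changes det by delta * cofactor(0,0).
Cofactor C_00 = (-1)^(0+0) * minor(0,0) = 6
Entry delta = 1 - 0 = 1
Det delta = 1 * 6 = 6
New det = -90 + 6 = -84

Answer: -84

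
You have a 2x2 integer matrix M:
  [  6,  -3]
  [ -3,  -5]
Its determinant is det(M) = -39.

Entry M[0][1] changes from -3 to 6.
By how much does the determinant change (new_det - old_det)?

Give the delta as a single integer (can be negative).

Cofactor C_01 = 3
Entry delta = 6 - -3 = 9
Det delta = entry_delta * cofactor = 9 * 3 = 27

Answer: 27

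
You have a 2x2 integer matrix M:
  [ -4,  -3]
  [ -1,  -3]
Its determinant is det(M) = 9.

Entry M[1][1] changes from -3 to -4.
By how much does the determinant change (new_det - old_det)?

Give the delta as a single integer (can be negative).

Cofactor C_11 = -4
Entry delta = -4 - -3 = -1
Det delta = entry_delta * cofactor = -1 * -4 = 4

Answer: 4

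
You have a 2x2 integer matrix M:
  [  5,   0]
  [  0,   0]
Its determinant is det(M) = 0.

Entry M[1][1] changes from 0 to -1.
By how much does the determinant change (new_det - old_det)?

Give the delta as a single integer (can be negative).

Answer: -5

Derivation:
Cofactor C_11 = 5
Entry delta = -1 - 0 = -1
Det delta = entry_delta * cofactor = -1 * 5 = -5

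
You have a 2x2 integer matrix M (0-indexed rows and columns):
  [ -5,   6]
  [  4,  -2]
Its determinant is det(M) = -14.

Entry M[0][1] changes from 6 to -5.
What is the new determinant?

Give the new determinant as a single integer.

Answer: 30

Derivation:
det is linear in row 0: changing M[0][1] by delta changes det by delta * cofactor(0,1).
Cofactor C_01 = (-1)^(0+1) * minor(0,1) = -4
Entry delta = -5 - 6 = -11
Det delta = -11 * -4 = 44
New det = -14 + 44 = 30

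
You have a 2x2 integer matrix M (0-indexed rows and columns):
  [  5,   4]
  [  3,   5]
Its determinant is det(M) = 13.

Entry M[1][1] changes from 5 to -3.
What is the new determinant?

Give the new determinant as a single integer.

Answer: -27

Derivation:
det is linear in row 1: changing M[1][1] by delta changes det by delta * cofactor(1,1).
Cofactor C_11 = (-1)^(1+1) * minor(1,1) = 5
Entry delta = -3 - 5 = -8
Det delta = -8 * 5 = -40
New det = 13 + -40 = -27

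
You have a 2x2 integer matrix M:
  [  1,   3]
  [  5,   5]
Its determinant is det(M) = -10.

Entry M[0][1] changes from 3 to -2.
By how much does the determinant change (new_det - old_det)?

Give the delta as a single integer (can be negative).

Cofactor C_01 = -5
Entry delta = -2 - 3 = -5
Det delta = entry_delta * cofactor = -5 * -5 = 25

Answer: 25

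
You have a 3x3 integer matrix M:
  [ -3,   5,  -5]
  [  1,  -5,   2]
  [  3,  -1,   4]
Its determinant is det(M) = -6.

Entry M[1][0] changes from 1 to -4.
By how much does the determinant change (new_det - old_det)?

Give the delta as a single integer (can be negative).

Cofactor C_10 = -15
Entry delta = -4 - 1 = -5
Det delta = entry_delta * cofactor = -5 * -15 = 75

Answer: 75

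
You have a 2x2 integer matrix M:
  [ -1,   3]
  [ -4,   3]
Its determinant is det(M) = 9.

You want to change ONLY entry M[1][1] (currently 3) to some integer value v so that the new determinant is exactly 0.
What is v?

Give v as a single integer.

det is linear in entry M[1][1]: det = old_det + (v - 3) * C_11
Cofactor C_11 = -1
Want det = 0: 9 + (v - 3) * -1 = 0
  (v - 3) = -9 / -1 = 9
  v = 3 + (9) = 12

Answer: 12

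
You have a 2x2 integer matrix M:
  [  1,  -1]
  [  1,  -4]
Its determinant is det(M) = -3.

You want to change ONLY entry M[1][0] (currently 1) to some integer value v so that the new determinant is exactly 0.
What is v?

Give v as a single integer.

Answer: 4

Derivation:
det is linear in entry M[1][0]: det = old_det + (v - 1) * C_10
Cofactor C_10 = 1
Want det = 0: -3 + (v - 1) * 1 = 0
  (v - 1) = 3 / 1 = 3
  v = 1 + (3) = 4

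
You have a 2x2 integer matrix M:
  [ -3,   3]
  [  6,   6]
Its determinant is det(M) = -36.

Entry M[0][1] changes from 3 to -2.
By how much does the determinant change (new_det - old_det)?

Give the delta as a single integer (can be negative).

Answer: 30

Derivation:
Cofactor C_01 = -6
Entry delta = -2 - 3 = -5
Det delta = entry_delta * cofactor = -5 * -6 = 30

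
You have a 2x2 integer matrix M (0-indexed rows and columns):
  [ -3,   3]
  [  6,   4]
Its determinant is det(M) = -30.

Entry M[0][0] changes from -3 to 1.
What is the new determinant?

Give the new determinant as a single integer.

det is linear in row 0: changing M[0][0] by delta changes det by delta * cofactor(0,0).
Cofactor C_00 = (-1)^(0+0) * minor(0,0) = 4
Entry delta = 1 - -3 = 4
Det delta = 4 * 4 = 16
New det = -30 + 16 = -14

Answer: -14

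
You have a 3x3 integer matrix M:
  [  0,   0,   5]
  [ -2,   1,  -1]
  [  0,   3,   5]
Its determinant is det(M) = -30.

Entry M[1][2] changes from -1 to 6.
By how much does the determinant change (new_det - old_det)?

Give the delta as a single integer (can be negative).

Cofactor C_12 = 0
Entry delta = 6 - -1 = 7
Det delta = entry_delta * cofactor = 7 * 0 = 0

Answer: 0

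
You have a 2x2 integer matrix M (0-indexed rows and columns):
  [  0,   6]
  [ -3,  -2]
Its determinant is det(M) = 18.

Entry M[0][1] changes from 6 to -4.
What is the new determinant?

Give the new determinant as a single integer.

Answer: -12

Derivation:
det is linear in row 0: changing M[0][1] by delta changes det by delta * cofactor(0,1).
Cofactor C_01 = (-1)^(0+1) * minor(0,1) = 3
Entry delta = -4 - 6 = -10
Det delta = -10 * 3 = -30
New det = 18 + -30 = -12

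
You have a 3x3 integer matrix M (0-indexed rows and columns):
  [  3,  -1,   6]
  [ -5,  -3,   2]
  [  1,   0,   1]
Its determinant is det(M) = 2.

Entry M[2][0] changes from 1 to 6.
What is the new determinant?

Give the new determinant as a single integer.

Answer: 82

Derivation:
det is linear in row 2: changing M[2][0] by delta changes det by delta * cofactor(2,0).
Cofactor C_20 = (-1)^(2+0) * minor(2,0) = 16
Entry delta = 6 - 1 = 5
Det delta = 5 * 16 = 80
New det = 2 + 80 = 82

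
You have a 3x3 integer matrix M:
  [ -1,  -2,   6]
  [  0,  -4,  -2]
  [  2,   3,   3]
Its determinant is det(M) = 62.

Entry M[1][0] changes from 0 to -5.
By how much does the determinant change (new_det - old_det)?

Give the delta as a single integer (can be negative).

Answer: -120

Derivation:
Cofactor C_10 = 24
Entry delta = -5 - 0 = -5
Det delta = entry_delta * cofactor = -5 * 24 = -120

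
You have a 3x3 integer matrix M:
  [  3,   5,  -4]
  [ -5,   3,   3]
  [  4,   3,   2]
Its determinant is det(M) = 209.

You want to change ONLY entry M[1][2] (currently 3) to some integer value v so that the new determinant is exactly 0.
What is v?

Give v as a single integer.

Answer: -16

Derivation:
det is linear in entry M[1][2]: det = old_det + (v - 3) * C_12
Cofactor C_12 = 11
Want det = 0: 209 + (v - 3) * 11 = 0
  (v - 3) = -209 / 11 = -19
  v = 3 + (-19) = -16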